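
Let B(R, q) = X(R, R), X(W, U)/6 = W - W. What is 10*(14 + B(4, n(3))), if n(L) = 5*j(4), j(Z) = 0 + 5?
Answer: 140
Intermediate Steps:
j(Z) = 5
X(W, U) = 0 (X(W, U) = 6*(W - W) = 6*0 = 0)
n(L) = 25 (n(L) = 5*5 = 25)
B(R, q) = 0
10*(14 + B(4, n(3))) = 10*(14 + 0) = 10*14 = 140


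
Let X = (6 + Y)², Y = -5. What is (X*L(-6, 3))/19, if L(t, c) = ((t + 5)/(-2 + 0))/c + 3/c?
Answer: 7/114 ≈ 0.061404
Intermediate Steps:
L(t, c) = 3/c + (-5/2 - t/2)/c (L(t, c) = ((5 + t)/(-2))/c + 3/c = ((5 + t)*(-½))/c + 3/c = (-5/2 - t/2)/c + 3/c = 3/c + (-5/2 - t/2)/c)
X = 1 (X = (6 - 5)² = 1² = 1)
(X*L(-6, 3))/19 = (1*((½)*(1 - 1*(-6))/3))/19 = (1*((½)*(⅓)*(1 + 6)))*(1/19) = (1*((½)*(⅓)*7))*(1/19) = (1*(7/6))*(1/19) = (7/6)*(1/19) = 7/114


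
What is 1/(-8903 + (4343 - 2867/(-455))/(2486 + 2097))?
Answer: -2085265/18563135363 ≈ -0.00011233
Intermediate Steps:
1/(-8903 + (4343 - 2867/(-455))/(2486 + 2097)) = 1/(-8903 + (4343 - 2867*(-1/455))/4583) = 1/(-8903 + (4343 + 2867/455)*(1/4583)) = 1/(-8903 + (1978932/455)*(1/4583)) = 1/(-8903 + 1978932/2085265) = 1/(-18563135363/2085265) = -2085265/18563135363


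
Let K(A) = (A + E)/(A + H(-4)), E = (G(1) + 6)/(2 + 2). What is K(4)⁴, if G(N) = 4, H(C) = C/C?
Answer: 28561/10000 ≈ 2.8561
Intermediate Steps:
H(C) = 1
E = 5/2 (E = (4 + 6)/(2 + 2) = 10/4 = 10*(¼) = 5/2 ≈ 2.5000)
K(A) = (5/2 + A)/(1 + A) (K(A) = (A + 5/2)/(A + 1) = (5/2 + A)/(1 + A))
K(4)⁴ = ((5/2 + 4)/(1 + 4))⁴ = ((13/2)/5)⁴ = ((⅕)*(13/2))⁴ = (13/10)⁴ = 28561/10000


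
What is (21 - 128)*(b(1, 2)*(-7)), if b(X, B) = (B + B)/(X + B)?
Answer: 2996/3 ≈ 998.67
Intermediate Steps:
b(X, B) = 2*B/(B + X) (b(X, B) = (2*B)/(B + X) = 2*B/(B + X))
(21 - 128)*(b(1, 2)*(-7)) = (21 - 128)*((2*2/(2 + 1))*(-7)) = -107*2*2/3*(-7) = -107*2*2*(⅓)*(-7) = -428*(-7)/3 = -107*(-28/3) = 2996/3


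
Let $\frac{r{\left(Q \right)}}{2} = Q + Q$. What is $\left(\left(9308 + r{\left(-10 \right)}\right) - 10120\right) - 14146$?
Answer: $-14998$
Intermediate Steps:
$r{\left(Q \right)} = 4 Q$ ($r{\left(Q \right)} = 2 \left(Q + Q\right) = 2 \cdot 2 Q = 4 Q$)
$\left(\left(9308 + r{\left(-10 \right)}\right) - 10120\right) - 14146 = \left(\left(9308 + 4 \left(-10\right)\right) - 10120\right) - 14146 = \left(\left(9308 - 40\right) - 10120\right) - 14146 = \left(9268 - 10120\right) - 14146 = -852 - 14146 = -14998$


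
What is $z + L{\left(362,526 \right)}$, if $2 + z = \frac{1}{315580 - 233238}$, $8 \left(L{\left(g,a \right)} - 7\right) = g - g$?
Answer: $\frac{411711}{82342} \approx 5.0$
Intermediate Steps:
$L{\left(g,a \right)} = 7$ ($L{\left(g,a \right)} = 7 + \frac{g - g}{8} = 7 + \frac{1}{8} \cdot 0 = 7 + 0 = 7$)
$z = - \frac{164683}{82342}$ ($z = -2 + \frac{1}{315580 - 233238} = -2 + \frac{1}{82342} = - \frac{164683}{82342} \approx -2.0$)
$z + L{\left(362,526 \right)} = - \frac{164683}{82342} + 7 = \frac{411711}{82342}$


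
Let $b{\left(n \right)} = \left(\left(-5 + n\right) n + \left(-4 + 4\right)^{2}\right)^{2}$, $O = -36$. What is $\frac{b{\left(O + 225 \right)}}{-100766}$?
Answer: $- \frac{604685088}{50383} \approx -12002.0$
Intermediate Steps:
$b{\left(n \right)} = n^{2} \left(-5 + n\right)^{2}$ ($b{\left(n \right)} = \left(n \left(-5 + n\right) + 0^{2}\right)^{2} = \left(n \left(-5 + n\right) + 0\right)^{2} = \left(n \left(-5 + n\right)\right)^{2} = n^{2} \left(-5 + n\right)^{2}$)
$\frac{b{\left(O + 225 \right)}}{-100766} = \frac{\left(-36 + 225\right)^{2} \left(-5 + \left(-36 + 225\right)\right)^{2}}{-100766} = 189^{2} \left(-5 + 189\right)^{2} \left(- \frac{1}{100766}\right) = 35721 \cdot 184^{2} \left(- \frac{1}{100766}\right) = 35721 \cdot 33856 \left(- \frac{1}{100766}\right) = 1209370176 \left(- \frac{1}{100766}\right) = - \frac{604685088}{50383}$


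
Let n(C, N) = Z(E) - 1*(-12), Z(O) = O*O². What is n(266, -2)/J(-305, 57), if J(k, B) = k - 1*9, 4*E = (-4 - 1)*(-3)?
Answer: -4143/20096 ≈ -0.20616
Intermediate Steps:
E = 15/4 (E = ((-4 - 1)*(-3))/4 = (-5*(-3))/4 = (¼)*15 = 15/4 ≈ 3.7500)
Z(O) = O³
n(C, N) = 4143/64 (n(C, N) = (15/4)³ - 1*(-12) = 3375/64 + 12 = 4143/64)
J(k, B) = -9 + k (J(k, B) = k - 9 = -9 + k)
n(266, -2)/J(-305, 57) = 4143/(64*(-9 - 305)) = (4143/64)/(-314) = (4143/64)*(-1/314) = -4143/20096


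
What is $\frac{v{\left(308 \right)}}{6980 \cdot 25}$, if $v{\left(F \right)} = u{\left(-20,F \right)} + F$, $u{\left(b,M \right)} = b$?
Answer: $\frac{72}{43625} \approx 0.0016504$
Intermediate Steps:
$v{\left(F \right)} = -20 + F$
$\frac{v{\left(308 \right)}}{6980 \cdot 25} = \frac{-20 + 308}{6980 \cdot 25} = \frac{288}{174500} = 288 \cdot \frac{1}{174500} = \frac{72}{43625}$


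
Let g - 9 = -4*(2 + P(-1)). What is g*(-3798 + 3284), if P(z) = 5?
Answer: 9766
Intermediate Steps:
g = -19 (g = 9 - 4*(2 + 5) = 9 - 4*7 = 9 - 28 = -19)
g*(-3798 + 3284) = -19*(-3798 + 3284) = -19*(-514) = 9766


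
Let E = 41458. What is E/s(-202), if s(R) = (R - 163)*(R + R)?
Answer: 20729/73730 ≈ 0.28115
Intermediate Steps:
s(R) = 2*R*(-163 + R) (s(R) = (-163 + R)*(2*R) = 2*R*(-163 + R))
E/s(-202) = 41458/((2*(-202)*(-163 - 202))) = 41458/((2*(-202)*(-365))) = 41458/147460 = 41458*(1/147460) = 20729/73730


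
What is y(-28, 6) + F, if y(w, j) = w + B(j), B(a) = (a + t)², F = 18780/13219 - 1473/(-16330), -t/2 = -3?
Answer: 25366636307/215866270 ≈ 117.51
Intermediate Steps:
t = 6 (t = -2*(-3) = 6)
F = 326148987/215866270 (F = 18780*(1/13219) - 1473*(-1/16330) = 18780/13219 + 1473/16330 = 326148987/215866270 ≈ 1.5109)
B(a) = (6 + a)² (B(a) = (a + 6)² = (6 + a)²)
y(w, j) = w + (6 + j)²
y(-28, 6) + F = (-28 + (6 + 6)²) + 326148987/215866270 = (-28 + 12²) + 326148987/215866270 = (-28 + 144) + 326148987/215866270 = 116 + 326148987/215866270 = 25366636307/215866270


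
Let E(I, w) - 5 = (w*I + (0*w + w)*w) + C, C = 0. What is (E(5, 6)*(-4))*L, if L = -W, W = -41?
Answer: -11644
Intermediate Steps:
E(I, w) = 5 + w² + I*w (E(I, w) = 5 + ((w*I + (0*w + w)*w) + 0) = 5 + ((I*w + (0 + w)*w) + 0) = 5 + ((I*w + w*w) + 0) = 5 + ((I*w + w²) + 0) = 5 + ((w² + I*w) + 0) = 5 + (w² + I*w) = 5 + w² + I*w)
L = 41 (L = -1*(-41) = 41)
(E(5, 6)*(-4))*L = ((5 + 6² + 5*6)*(-4))*41 = ((5 + 36 + 30)*(-4))*41 = (71*(-4))*41 = -284*41 = -11644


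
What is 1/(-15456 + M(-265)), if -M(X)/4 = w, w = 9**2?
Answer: -1/15780 ≈ -6.3371e-5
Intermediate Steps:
w = 81
M(X) = -324 (M(X) = -4*81 = -324)
1/(-15456 + M(-265)) = 1/(-15456 - 324) = 1/(-15780) = -1/15780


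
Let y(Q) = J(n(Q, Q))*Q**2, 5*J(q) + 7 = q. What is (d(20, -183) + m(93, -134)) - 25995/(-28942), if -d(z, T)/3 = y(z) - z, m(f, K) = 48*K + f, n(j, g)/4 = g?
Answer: -688764663/28942 ≈ -23798.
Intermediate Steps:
n(j, g) = 4*g
J(q) = -7/5 + q/5
y(Q) = Q**2*(-7/5 + 4*Q/5) (y(Q) = (-7/5 + (4*Q)/5)*Q**2 = (-7/5 + 4*Q/5)*Q**2 = Q**2*(-7/5 + 4*Q/5))
m(f, K) = f + 48*K
d(z, T) = 3*z - 3*z**2*(-7 + 4*z)/5 (d(z, T) = -3*(z**2*(-7 + 4*z)/5 - z) = -3*(-z + z**2*(-7 + 4*z)/5) = 3*z - 3*z**2*(-7 + 4*z)/5)
(d(20, -183) + m(93, -134)) - 25995/(-28942) = ((3/5)*20*(5 + 20*(7 - 4*20)) + (93 + 48*(-134))) - 25995/(-28942) = ((3/5)*20*(5 + 20*(7 - 80)) + (93 - 6432)) - 25995*(-1/28942) = ((3/5)*20*(5 + 20*(-73)) - 6339) + 25995/28942 = ((3/5)*20*(5 - 1460) - 6339) + 25995/28942 = ((3/5)*20*(-1455) - 6339) + 25995/28942 = (-17460 - 6339) + 25995/28942 = -23799 + 25995/28942 = -688764663/28942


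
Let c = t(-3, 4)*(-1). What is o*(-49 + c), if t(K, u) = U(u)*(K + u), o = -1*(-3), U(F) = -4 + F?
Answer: -147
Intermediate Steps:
o = 3
t(K, u) = (-4 + u)*(K + u)
c = 0 (c = ((-4 + 4)*(-3 + 4))*(-1) = (0*1)*(-1) = 0*(-1) = 0)
o*(-49 + c) = 3*(-49 + 0) = 3*(-49) = -147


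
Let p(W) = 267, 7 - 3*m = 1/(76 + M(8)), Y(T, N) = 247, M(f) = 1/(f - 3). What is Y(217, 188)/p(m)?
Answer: 247/267 ≈ 0.92509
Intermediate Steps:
M(f) = 1/(-3 + f)
m = 2662/1143 (m = 7/3 - 1/(3*(76 + 1/(-3 + 8))) = 7/3 - 1/(3*(76 + 1/5)) = 7/3 - 1/(3*381/5) = 7/3 - 1/3*5/381 = 7/3 - 5/1143 = 2662/1143 ≈ 2.3290)
Y(217, 188)/p(m) = 247/267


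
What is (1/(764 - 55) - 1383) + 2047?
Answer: 470777/709 ≈ 664.00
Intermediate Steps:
(1/(764 - 55) - 1383) + 2047 = (1/709 - 1383) + 2047 = -980546/709 + 2047 = 470777/709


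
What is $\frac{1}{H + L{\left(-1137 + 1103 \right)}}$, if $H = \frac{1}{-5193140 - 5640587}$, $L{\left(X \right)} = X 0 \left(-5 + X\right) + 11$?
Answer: $\frac{10833727}{119170996} \approx 0.090909$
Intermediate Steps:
$L{\left(X \right)} = 11$ ($L{\left(X \right)} = X 0 + 11 = 0 + 11 = 11$)
$H = - \frac{1}{10833727}$ ($H = \frac{1}{-10833727} = - \frac{1}{10833727} \approx -9.2304 \cdot 10^{-8}$)
$\frac{1}{H + L{\left(-1137 + 1103 \right)}} = \frac{1}{- \frac{1}{10833727} + 11} = \frac{1}{\frac{119170996}{10833727}} = \frac{10833727}{119170996}$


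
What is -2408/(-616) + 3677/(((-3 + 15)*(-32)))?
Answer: -23935/4224 ≈ -5.6664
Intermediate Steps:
-2408/(-616) + 3677/(((-3 + 15)*(-32))) = -2408*(-1/616) + 3677/((12*(-32))) = 43/11 + 3677/(-384) = 43/11 + 3677*(-1/384) = 43/11 - 3677/384 = -23935/4224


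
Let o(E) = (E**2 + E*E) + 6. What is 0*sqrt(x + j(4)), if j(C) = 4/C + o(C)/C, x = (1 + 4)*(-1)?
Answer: 0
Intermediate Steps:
x = -5 (x = 5*(-1) = -5)
o(E) = 6 + 2*E**2 (o(E) = (E**2 + E**2) + 6 = 2*E**2 + 6 = 6 + 2*E**2)
j(C) = 4/C + (6 + 2*C**2)/C
0*sqrt(x + j(4)) = 0*sqrt(-5 + (2*4 + 10/4)) = 0*sqrt(-5 + (8 + 10*(1/4))) = 0*sqrt(-5 + (8 + 5/2)) = 0*sqrt(-5 + 21/2) = 0*sqrt(11/2) = 0*(sqrt(22)/2) = 0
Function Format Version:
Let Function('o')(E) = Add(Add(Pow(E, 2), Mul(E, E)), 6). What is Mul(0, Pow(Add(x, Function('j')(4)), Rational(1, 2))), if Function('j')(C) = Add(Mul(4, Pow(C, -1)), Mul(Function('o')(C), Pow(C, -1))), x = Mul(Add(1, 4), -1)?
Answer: 0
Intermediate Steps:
x = -5 (x = Mul(5, -1) = -5)
Function('o')(E) = Add(6, Mul(2, Pow(E, 2))) (Function('o')(E) = Add(Add(Pow(E, 2), Pow(E, 2)), 6) = Add(Mul(2, Pow(E, 2)), 6) = Add(6, Mul(2, Pow(E, 2))))
Function('j')(C) = Add(Mul(4, Pow(C, -1)), Mul(Pow(C, -1), Add(6, Mul(2, Pow(C, 2))))) (Function('j')(C) = Add(Mul(4, Pow(C, -1)), Mul(Add(6, Mul(2, Pow(C, 2))), Pow(C, -1))) = Add(Mul(4, Pow(C, -1)), Mul(Pow(C, -1), Add(6, Mul(2, Pow(C, 2))))))
Mul(0, Pow(Add(x, Function('j')(4)), Rational(1, 2))) = Mul(0, Pow(Add(-5, Add(Mul(2, 4), Mul(10, Pow(4, -1)))), Rational(1, 2))) = Mul(0, Pow(Add(-5, Add(8, Mul(10, Rational(1, 4)))), Rational(1, 2))) = Mul(0, Pow(Add(-5, Add(8, Rational(5, 2))), Rational(1, 2))) = Mul(0, Pow(Add(-5, Rational(21, 2)), Rational(1, 2))) = Mul(0, Pow(Rational(11, 2), Rational(1, 2))) = Mul(0, Mul(Rational(1, 2), Pow(22, Rational(1, 2)))) = 0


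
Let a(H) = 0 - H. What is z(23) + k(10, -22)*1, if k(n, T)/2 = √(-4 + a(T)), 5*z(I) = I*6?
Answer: 138/5 + 6*√2 ≈ 36.085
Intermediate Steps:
z(I) = 6*I/5 (z(I) = (I*6)/5 = (6*I)/5 = 6*I/5)
a(H) = -H
k(n, T) = 2*√(-4 - T)
z(23) + k(10, -22)*1 = (6/5)*23 + (2*√(-4 - 1*(-22)))*1 = 138/5 + (2*√(-4 + 22))*1 = 138/5 + (2*√18)*1 = 138/5 + (2*(3*√2))*1 = 138/5 + (6*√2)*1 = 138/5 + 6*√2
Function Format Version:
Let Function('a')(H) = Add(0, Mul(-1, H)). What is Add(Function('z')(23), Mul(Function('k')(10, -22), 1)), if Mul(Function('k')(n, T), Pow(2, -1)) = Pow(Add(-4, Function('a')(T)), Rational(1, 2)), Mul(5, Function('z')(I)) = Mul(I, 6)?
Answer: Add(Rational(138, 5), Mul(6, Pow(2, Rational(1, 2)))) ≈ 36.085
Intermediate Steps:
Function('z')(I) = Mul(Rational(6, 5), I) (Function('z')(I) = Mul(Rational(1, 5), Mul(I, 6)) = Mul(Rational(1, 5), Mul(6, I)) = Mul(Rational(6, 5), I))
Function('a')(H) = Mul(-1, H)
Function('k')(n, T) = Mul(2, Pow(Add(-4, Mul(-1, T)), Rational(1, 2)))
Add(Function('z')(23), Mul(Function('k')(10, -22), 1)) = Add(Mul(Rational(6, 5), 23), Mul(Mul(2, Pow(Add(-4, Mul(-1, -22)), Rational(1, 2))), 1)) = Add(Rational(138, 5), Mul(Mul(2, Pow(Add(-4, 22), Rational(1, 2))), 1)) = Add(Rational(138, 5), Mul(Mul(2, Pow(18, Rational(1, 2))), 1)) = Add(Rational(138, 5), Mul(Mul(2, Mul(3, Pow(2, Rational(1, 2)))), 1)) = Add(Rational(138, 5), Mul(Mul(6, Pow(2, Rational(1, 2))), 1)) = Add(Rational(138, 5), Mul(6, Pow(2, Rational(1, 2))))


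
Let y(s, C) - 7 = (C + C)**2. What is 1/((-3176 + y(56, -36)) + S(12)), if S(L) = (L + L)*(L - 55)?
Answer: 1/983 ≈ 0.0010173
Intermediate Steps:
y(s, C) = 7 + 4*C**2 (y(s, C) = 7 + (C + C)**2 = 7 + (2*C)**2 = 7 + 4*C**2)
S(L) = 2*L*(-55 + L) (S(L) = (2*L)*(-55 + L) = 2*L*(-55 + L))
1/((-3176 + y(56, -36)) + S(12)) = 1/((-3176 + (7 + 4*(-36)**2)) + 2*12*(-55 + 12)) = 1/((-3176 + (7 + 4*1296)) + 2*12*(-43)) = 1/((-3176 + (7 + 5184)) - 1032) = 1/((-3176 + 5191) - 1032) = 1/(2015 - 1032) = 1/983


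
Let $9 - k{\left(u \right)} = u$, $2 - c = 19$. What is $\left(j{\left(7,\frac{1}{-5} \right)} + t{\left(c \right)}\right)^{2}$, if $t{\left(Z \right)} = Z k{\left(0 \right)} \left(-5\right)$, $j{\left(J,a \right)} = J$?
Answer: $595984$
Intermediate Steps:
$c = -17$ ($c = 2 - 19 = -17$)
$k{\left(u \right)} = 9 - u$
$t{\left(Z \right)} = - 45 Z$ ($t{\left(Z \right)} = Z \left(9 - 0\right) \left(-5\right) = Z \left(9 + 0\right) \left(-5\right) = Z 9 \left(-5\right) = 9 Z \left(-5\right) = - 45 Z$)
$\left(j{\left(7,\frac{1}{-5} \right)} + t{\left(c \right)}\right)^{2} = \left(7 - -765\right)^{2} = \left(7 + 765\right)^{2} = 772^{2} = 595984$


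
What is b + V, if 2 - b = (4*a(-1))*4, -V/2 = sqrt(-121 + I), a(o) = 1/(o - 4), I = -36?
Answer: 26/5 - 2*I*sqrt(157) ≈ 5.2 - 25.06*I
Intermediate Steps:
a(o) = 1/(-4 + o)
V = -2*I*sqrt(157) (V = -2*sqrt(-121 - 36) = -2*I*sqrt(157) ≈ -25.06*I)
b = 26/5 (b = 2 - 4/(-4 - 1)*4 = 2 - 4/(-5)*4 = 2 - 4*(-1/5)*4 = 2 - (-4)*4/5 = 2 - 1*(-16/5) = 2 + 16/5 = 26/5 ≈ 5.2000)
b + V = 26/5 - 2*I*sqrt(157)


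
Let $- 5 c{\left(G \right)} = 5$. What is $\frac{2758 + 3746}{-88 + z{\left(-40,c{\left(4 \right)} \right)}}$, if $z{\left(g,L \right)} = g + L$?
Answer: $- \frac{2168}{43} \approx -50.419$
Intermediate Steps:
$c{\left(G \right)} = -1$ ($c{\left(G \right)} = \left(- \frac{1}{5}\right) 5 = -1$)
$z{\left(g,L \right)} = L + g$
$\frac{2758 + 3746}{-88 + z{\left(-40,c{\left(4 \right)} \right)}} = \frac{2758 + 3746}{-88 - 41} = \frac{6504}{-88 - 41} = \frac{6504}{-129} = 6504 \left(- \frac{1}{129}\right) = - \frac{2168}{43}$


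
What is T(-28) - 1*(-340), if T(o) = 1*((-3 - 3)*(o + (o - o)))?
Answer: 508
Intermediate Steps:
T(o) = -6*o (T(o) = 1*(-6*(o + 0)) = 1*(-6*o) = -6*o)
T(-28) - 1*(-340) = -6*(-28) - 1*(-340) = 168 + 340 = 508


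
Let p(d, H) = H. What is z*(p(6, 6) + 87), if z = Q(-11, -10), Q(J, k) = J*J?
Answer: 11253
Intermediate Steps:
Q(J, k) = J²
z = 121 (z = (-11)² = 121)
z*(p(6, 6) + 87) = 121*(6 + 87) = 121*93 = 11253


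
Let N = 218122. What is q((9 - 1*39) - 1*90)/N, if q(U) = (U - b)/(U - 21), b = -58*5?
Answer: -85/15377601 ≈ -5.5275e-6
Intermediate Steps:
b = -290
q(U) = (290 + U)/(-21 + U) (q(U) = (U - 1*(-290))/(U - 21) = (U + 290)/(-21 + U) = (290 + U)/(-21 + U))
q((9 - 1*39) - 1*90)/N = ((290 + ((9 - 1*39) - 1*90))/(-21 + ((9 - 1*39) - 1*90)))/218122 = ((290 + ((9 - 39) - 90))/(-21 + ((9 - 39) - 90)))*(1/218122) = ((290 + (-30 - 90))/(-21 + (-30 - 90)))*(1/218122) = ((290 - 120)/(-21 - 120))*(1/218122) = (170/(-141))*(1/218122) = -1/141*170*(1/218122) = -170/141*1/218122 = -85/15377601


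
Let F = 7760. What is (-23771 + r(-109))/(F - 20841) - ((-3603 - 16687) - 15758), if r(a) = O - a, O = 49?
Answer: 471567501/13081 ≈ 36050.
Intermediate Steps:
r(a) = 49 - a
(-23771 + r(-109))/(F - 20841) - ((-3603 - 16687) - 15758) = (-23771 + (49 - 1*(-109)))/(7760 - 20841) - ((-3603 - 16687) - 15758) = (-23771 + (49 + 109))/(-13081) - (-20290 - 15758) = (-23771 + 158)*(-1/13081) - 1*(-36048) = -23613*(-1/13081) + 36048 = 23613/13081 + 36048 = 471567501/13081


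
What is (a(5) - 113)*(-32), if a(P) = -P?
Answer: 3776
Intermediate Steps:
(a(5) - 113)*(-32) = (-1*5 - 113)*(-32) = (-5 - 113)*(-32) = -118*(-32) = 3776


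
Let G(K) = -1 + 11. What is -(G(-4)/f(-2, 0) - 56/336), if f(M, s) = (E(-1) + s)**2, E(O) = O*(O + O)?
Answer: -7/3 ≈ -2.3333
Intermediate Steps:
G(K) = 10
E(O) = 2*O**2 (E(O) = O*(2*O) = 2*O**2)
f(M, s) = (2 + s)**2 (f(M, s) = (2*(-1)**2 + s)**2 = (2*1 + s)**2 = (2 + s)**2)
-(G(-4)/f(-2, 0) - 56/336) = -(10/((2 + 0)**2) - 56/336) = -(10/(2**2) - 56*1/336) = -(10/4 - 1/6) = -(10*(1/4) - 1/6) = -(5/2 - 1/6) = -1*7/3 = -7/3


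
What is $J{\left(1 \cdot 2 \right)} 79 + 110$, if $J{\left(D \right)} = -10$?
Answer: $-680$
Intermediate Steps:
$J{\left(1 \cdot 2 \right)} 79 + 110 = \left(-10\right) 79 + 110 = -790 + 110 = -680$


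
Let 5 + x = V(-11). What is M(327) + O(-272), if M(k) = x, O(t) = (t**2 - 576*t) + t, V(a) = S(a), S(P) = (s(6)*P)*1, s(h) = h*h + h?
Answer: 229917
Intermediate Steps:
s(h) = h + h**2 (s(h) = h**2 + h = h + h**2)
S(P) = 42*P (S(P) = ((6*(1 + 6))*P)*1 = ((6*7)*P)*1 = (42*P)*1 = 42*P)
V(a) = 42*a
O(t) = t**2 - 575*t
x = -467 (x = -5 + 42*(-11) = -5 - 462 = -467)
M(k) = -467
M(327) + O(-272) = -467 - 272*(-575 - 272) = -467 - 272*(-847) = -467 + 230384 = 229917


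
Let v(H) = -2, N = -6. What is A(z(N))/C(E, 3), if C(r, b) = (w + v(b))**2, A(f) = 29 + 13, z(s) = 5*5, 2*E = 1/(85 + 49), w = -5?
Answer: 6/7 ≈ 0.85714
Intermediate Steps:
E = 1/268 (E = 1/(2*(85 + 49)) = (1/2)/134 = (1/2)*(1/134) = 1/268 ≈ 0.0037313)
z(s) = 25
A(f) = 42
C(r, b) = 49 (C(r, b) = (-5 - 2)**2 = (-7)**2 = 49)
A(z(N))/C(E, 3) = 42/49 = 42*(1/49) = 6/7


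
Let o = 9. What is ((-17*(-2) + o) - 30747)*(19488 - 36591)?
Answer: 525130512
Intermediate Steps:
((-17*(-2) + o) - 30747)*(19488 - 36591) = ((-17*(-2) + 9) - 30747)*(19488 - 36591) = ((34 + 9) - 30747)*(-17103) = (43 - 30747)*(-17103) = -30704*(-17103) = 525130512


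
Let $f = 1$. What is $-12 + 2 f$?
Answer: $-10$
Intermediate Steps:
$-12 + 2 f = -12 + 2 \cdot 1 = -12 + 2 = -10$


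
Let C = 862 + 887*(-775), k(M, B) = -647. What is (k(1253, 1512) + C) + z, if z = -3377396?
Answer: -4064606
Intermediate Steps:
C = -686563 (C = 862 - 687425 = -686563)
(k(1253, 1512) + C) + z = (-647 - 686563) - 3377396 = -687210 - 3377396 = -4064606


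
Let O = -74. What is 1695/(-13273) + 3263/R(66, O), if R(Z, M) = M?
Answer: -43435229/982202 ≈ -44.222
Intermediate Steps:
1695/(-13273) + 3263/R(66, O) = 1695/(-13273) + 3263/(-74) = 1695*(-1/13273) + 3263*(-1/74) = -1695/13273 - 3263/74 = -43435229/982202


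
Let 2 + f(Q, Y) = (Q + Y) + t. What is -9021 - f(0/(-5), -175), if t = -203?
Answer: -8641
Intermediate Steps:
f(Q, Y) = -205 + Q + Y (f(Q, Y) = -2 + ((Q + Y) - 203) = -2 + (-203 + Q + Y) = -205 + Q + Y)
-9021 - f(0/(-5), -175) = -9021 - (-205 + 0/(-5) - 175) = -9021 - (-205 + 0*(-⅕) - 175) = -9021 - (-205 + 0 - 175) = -9021 - 1*(-380) = -9021 + 380 = -8641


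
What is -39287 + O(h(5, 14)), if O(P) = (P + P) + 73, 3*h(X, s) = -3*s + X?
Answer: -117716/3 ≈ -39239.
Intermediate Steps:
h(X, s) = -s + X/3 (h(X, s) = (-3*s + X)/3 = (X - 3*s)/3 = -s + X/3)
O(P) = 73 + 2*P (O(P) = 2*P + 73 = 73 + 2*P)
-39287 + O(h(5, 14)) = -39287 + (73 + 2*(-1*14 + (⅓)*5)) = -39287 + (73 + 2*(-14 + 5/3)) = -39287 + (73 + 2*(-37/3)) = -39287 + (73 - 74/3) = -39287 + 145/3 = -117716/3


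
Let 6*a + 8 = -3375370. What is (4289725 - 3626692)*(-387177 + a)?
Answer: -629708961420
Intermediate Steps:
a = -562563 (a = -4/3 + (1/6)*(-3375370) = -4/3 - 1687685/3 = -562563)
(4289725 - 3626692)*(-387177 + a) = (4289725 - 3626692)*(-387177 - 562563) = 663033*(-949740) = -629708961420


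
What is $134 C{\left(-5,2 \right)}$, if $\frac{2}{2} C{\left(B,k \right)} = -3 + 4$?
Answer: $134$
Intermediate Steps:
$C{\left(B,k \right)} = 1$ ($C{\left(B,k \right)} = -3 + 4 = 1$)
$134 C{\left(-5,2 \right)} = 134 \cdot 1 = 134$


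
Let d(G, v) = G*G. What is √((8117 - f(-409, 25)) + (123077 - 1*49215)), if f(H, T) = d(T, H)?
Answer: √81354 ≈ 285.23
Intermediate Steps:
d(G, v) = G²
f(H, T) = T²
√((8117 - f(-409, 25)) + (123077 - 1*49215)) = √((8117 - 1*25²) + (123077 - 1*49215)) = √((8117 - 1*625) + (123077 - 49215)) = √((8117 - 625) + 73862) = √(7492 + 73862) = √81354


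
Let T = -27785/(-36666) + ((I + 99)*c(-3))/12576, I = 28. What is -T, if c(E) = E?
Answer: -55909069/76851936 ≈ -0.72749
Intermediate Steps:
T = 55909069/76851936 (T = -27785/(-36666) + ((28 + 99)*(-3))/12576 = -27785*(-1/36666) + (127*(-3))*(1/12576) = 27785/36666 - 381*1/12576 = 27785/36666 - 127/4192 = 55909069/76851936 ≈ 0.72749)
-T = -1*55909069/76851936 = -55909069/76851936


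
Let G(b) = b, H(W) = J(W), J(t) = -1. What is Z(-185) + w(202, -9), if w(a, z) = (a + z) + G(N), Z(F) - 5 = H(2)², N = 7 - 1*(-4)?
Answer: 210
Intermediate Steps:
H(W) = -1
N = 11 (N = 7 + 4 = 11)
Z(F) = 6 (Z(F) = 5 + (-1)² = 5 + 1 = 6)
w(a, z) = 11 + a + z (w(a, z) = (a + z) + 11 = 11 + a + z)
Z(-185) + w(202, -9) = 6 + (11 + 202 - 9) = 6 + 204 = 210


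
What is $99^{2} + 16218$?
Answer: $26019$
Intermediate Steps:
$99^{2} + 16218 = 9801 + 16218 = 26019$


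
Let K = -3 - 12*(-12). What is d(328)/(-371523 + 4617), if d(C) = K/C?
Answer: -47/40115056 ≈ -1.1716e-6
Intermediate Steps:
K = 141 (K = -3 + 144 = 141)
d(C) = 141/C
d(328)/(-371523 + 4617) = (141/328)/(-371523 + 4617) = (141*(1/328))/(-366906) = (141/328)*(-1/366906) = -47/40115056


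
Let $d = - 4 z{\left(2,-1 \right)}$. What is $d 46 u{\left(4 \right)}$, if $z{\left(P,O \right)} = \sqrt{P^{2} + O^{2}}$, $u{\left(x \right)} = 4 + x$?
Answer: $- 1472 \sqrt{5} \approx -3291.5$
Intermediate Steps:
$z{\left(P,O \right)} = \sqrt{O^{2} + P^{2}}$
$d = - 4 \sqrt{5}$ ($d = - 4 \sqrt{\left(-1\right)^{2} + 2^{2}} = - 4 \sqrt{1 + 4} = - 4 \sqrt{5} \approx -8.9443$)
$d 46 u{\left(4 \right)} = - 4 \sqrt{5} \cdot 46 \left(4 + 4\right) = - 184 \sqrt{5} \cdot 8 = - 1472 \sqrt{5}$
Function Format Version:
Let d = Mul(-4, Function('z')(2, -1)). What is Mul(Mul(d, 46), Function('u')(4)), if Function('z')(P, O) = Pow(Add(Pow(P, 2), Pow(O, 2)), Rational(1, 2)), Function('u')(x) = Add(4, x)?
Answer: Mul(-1472, Pow(5, Rational(1, 2))) ≈ -3291.5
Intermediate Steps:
Function('z')(P, O) = Pow(Add(Pow(O, 2), Pow(P, 2)), Rational(1, 2))
d = Mul(-4, Pow(5, Rational(1, 2))) (d = Mul(-4, Pow(Add(Pow(-1, 2), Pow(2, 2)), Rational(1, 2))) = Mul(-4, Pow(Add(1, 4), Rational(1, 2))) = Mul(-4, Pow(5, Rational(1, 2))) ≈ -8.9443)
Mul(Mul(d, 46), Function('u')(4)) = Mul(Mul(Mul(-4, Pow(5, Rational(1, 2))), 46), Add(4, 4)) = Mul(Mul(-184, Pow(5, Rational(1, 2))), 8) = Mul(-1472, Pow(5, Rational(1, 2)))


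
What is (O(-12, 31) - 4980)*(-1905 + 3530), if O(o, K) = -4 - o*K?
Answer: -7494500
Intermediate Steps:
O(o, K) = -4 - K*o
(O(-12, 31) - 4980)*(-1905 + 3530) = ((-4 - 1*31*(-12)) - 4980)*(-1905 + 3530) = ((-4 + 372) - 4980)*1625 = (368 - 4980)*1625 = -4612*1625 = -7494500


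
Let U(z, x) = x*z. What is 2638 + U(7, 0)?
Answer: 2638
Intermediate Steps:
2638 + U(7, 0) = 2638 + 0*7 = 2638 + 0 = 2638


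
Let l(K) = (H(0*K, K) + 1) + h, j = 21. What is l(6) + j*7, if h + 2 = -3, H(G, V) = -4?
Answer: 139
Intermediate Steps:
h = -5 (h = -2 - 3 = -5)
l(K) = -8 (l(K) = (-4 + 1) - 5 = -3 - 5 = -8)
l(6) + j*7 = -8 + 21*7 = -8 + 147 = 139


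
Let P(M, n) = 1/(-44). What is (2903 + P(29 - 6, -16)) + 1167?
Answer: 179079/44 ≈ 4070.0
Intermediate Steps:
P(M, n) = -1/44
(2903 + P(29 - 6, -16)) + 1167 = (2903 - 1/44) + 1167 = 127731/44 + 1167 = 179079/44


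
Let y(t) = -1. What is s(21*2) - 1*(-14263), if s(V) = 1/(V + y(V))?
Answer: 584784/41 ≈ 14263.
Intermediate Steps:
s(V) = 1/(-1 + V) (s(V) = 1/(V - 1) = 1/(-1 + V))
s(21*2) - 1*(-14263) = 1/(-1 + 21*2) - 1*(-14263) = 1/(-1 + 42) + 14263 = 1/41 + 14263 = 584784/41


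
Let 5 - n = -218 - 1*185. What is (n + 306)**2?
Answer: 509796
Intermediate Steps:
n = 408 (n = 5 - (-218 - 1*185) = 5 - (-218 - 185) = 5 - 1*(-403) = 5 + 403 = 408)
(n + 306)**2 = (408 + 306)**2 = 714**2 = 509796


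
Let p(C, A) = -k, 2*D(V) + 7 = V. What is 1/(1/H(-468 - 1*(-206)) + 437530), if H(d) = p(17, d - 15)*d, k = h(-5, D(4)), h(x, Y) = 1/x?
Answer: 262/114632855 ≈ 2.2856e-6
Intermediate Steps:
D(V) = -7/2 + V/2
k = -⅕ (k = 1/(-5) = -⅕ ≈ -0.20000)
p(C, A) = ⅕ (p(C, A) = -1*(-⅕) = ⅕)
H(d) = d/5
1/(1/H(-468 - 1*(-206)) + 437530) = 1/(1/((-468 - 1*(-206))/5) + 437530) = 1/(1/((-468 + 206)/5) + 437530) = 1/(1/((⅕)*(-262)) + 437530) = 1/(1/(-262/5) + 437530) = 1/(-5/262 + 437530) = 1/(114632855/262) = 262/114632855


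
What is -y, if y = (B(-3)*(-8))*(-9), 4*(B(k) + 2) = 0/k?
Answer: 144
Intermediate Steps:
B(k) = -2 (B(k) = -2 + (0/k)/4 = -2 + (1/4)*0 = -2 + 0 = -2)
y = -144 (y = -2*(-8)*(-9) = 16*(-9) = -144)
-y = -1*(-144) = 144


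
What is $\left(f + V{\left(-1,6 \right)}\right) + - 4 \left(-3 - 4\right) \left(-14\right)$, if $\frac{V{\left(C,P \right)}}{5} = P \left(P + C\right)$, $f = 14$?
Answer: $-228$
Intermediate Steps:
$V{\left(C,P \right)} = 5 P \left(C + P\right)$ ($V{\left(C,P \right)} = 5 P \left(P + C\right) = 5 P \left(C + P\right)$)
$\left(f + V{\left(-1,6 \right)}\right) + - 4 \left(-3 - 4\right) \left(-14\right) = \left(14 + 5 \cdot 6 \left(-1 + 6\right)\right) + - 4 \left(-3 - 4\right) \left(-14\right) = \left(14 + 5 \cdot 6 \cdot 5\right) + \left(-4\right) \left(-7\right) \left(-14\right) = \left(14 + 150\right) + 28 \left(-14\right) = 164 - 392 = -228$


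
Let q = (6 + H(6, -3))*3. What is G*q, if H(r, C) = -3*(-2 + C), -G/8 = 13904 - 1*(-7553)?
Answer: -10814328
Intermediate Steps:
G = -171656 (G = -8*(13904 - 1*(-7553)) = -8*(13904 + 7553) = -8*21457 = -171656)
H(r, C) = 6 - 3*C
q = 63 (q = (6 + (6 - 3*(-3)))*3 = (6 + (6 + 9))*3 = (6 + 15)*3 = 21*3 = 63)
G*q = -171656*63 = -10814328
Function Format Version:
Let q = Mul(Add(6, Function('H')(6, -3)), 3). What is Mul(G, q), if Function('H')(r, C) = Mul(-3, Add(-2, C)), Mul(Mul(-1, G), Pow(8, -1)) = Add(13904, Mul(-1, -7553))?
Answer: -10814328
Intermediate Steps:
G = -171656 (G = Mul(-8, Add(13904, Mul(-1, -7553))) = Mul(-8, Add(13904, 7553)) = Mul(-8, 21457) = -171656)
Function('H')(r, C) = Add(6, Mul(-3, C))
q = 63 (q = Mul(Add(6, Add(6, Mul(-3, -3))), 3) = Mul(Add(6, Add(6, 9)), 3) = Mul(Add(6, 15), 3) = Mul(21, 3) = 63)
Mul(G, q) = Mul(-171656, 63) = -10814328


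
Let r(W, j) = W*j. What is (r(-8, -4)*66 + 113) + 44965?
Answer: 47190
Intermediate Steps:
(r(-8, -4)*66 + 113) + 44965 = (-8*(-4)*66 + 113) + 44965 = (32*66 + 113) + 44965 = (2112 + 113) + 44965 = 2225 + 44965 = 47190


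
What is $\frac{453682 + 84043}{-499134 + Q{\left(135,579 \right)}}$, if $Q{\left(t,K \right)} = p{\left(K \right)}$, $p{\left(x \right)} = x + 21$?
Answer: $- \frac{537725}{498534} \approx -1.0786$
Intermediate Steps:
$p{\left(x \right)} = 21 + x$
$Q{\left(t,K \right)} = 21 + K$
$\frac{453682 + 84043}{-499134 + Q{\left(135,579 \right)}} = \frac{453682 + 84043}{-499134 + \left(21 + 579\right)} = \frac{537725}{-499134 + 600} = \frac{537725}{-498534} = 537725 \left(- \frac{1}{498534}\right) = - \frac{537725}{498534}$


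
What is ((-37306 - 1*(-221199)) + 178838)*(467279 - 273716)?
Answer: 70211300553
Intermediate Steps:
((-37306 - 1*(-221199)) + 178838)*(467279 - 273716) = ((-37306 + 221199) + 178838)*193563 = (183893 + 178838)*193563 = 362731*193563 = 70211300553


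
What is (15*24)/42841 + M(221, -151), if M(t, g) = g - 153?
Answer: -13023304/42841 ≈ -303.99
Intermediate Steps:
M(t, g) = -153 + g
(15*24)/42841 + M(221, -151) = (15*24)/42841 + (-153 - 151) = 360*(1/42841) - 304 = 360/42841 - 304 = -13023304/42841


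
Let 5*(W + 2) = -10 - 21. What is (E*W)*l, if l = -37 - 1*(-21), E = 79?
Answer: 51824/5 ≈ 10365.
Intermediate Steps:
l = -16 (l = -37 + 21 = -16)
W = -41/5 (W = -2 + (-10 - 21)/5 = -2 + (1/5)*(-31) = -2 - 31/5 = -41/5 ≈ -8.2000)
(E*W)*l = (79*(-41/5))*(-16) = -3239/5*(-16) = 51824/5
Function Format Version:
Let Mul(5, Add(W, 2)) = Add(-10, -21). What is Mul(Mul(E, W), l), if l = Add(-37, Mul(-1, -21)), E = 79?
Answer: Rational(51824, 5) ≈ 10365.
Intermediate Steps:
l = -16 (l = Add(-37, 21) = -16)
W = Rational(-41, 5) (W = Add(-2, Mul(Rational(1, 5), Add(-10, -21))) = Add(-2, Mul(Rational(1, 5), -31)) = Add(-2, Rational(-31, 5)) = Rational(-41, 5) ≈ -8.2000)
Mul(Mul(E, W), l) = Mul(Mul(79, Rational(-41, 5)), -16) = Mul(Rational(-3239, 5), -16) = Rational(51824, 5)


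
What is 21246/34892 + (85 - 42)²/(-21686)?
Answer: 49528181/94583489 ≈ 0.52365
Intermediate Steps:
21246/34892 + (85 - 42)²/(-21686) = 21246*(1/34892) + 43²*(-1/21686) = 10623/17446 + 1849*(-1/21686) = 10623/17446 - 1849/21686 = 49528181/94583489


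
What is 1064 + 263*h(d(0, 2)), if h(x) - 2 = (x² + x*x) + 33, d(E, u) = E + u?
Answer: 12373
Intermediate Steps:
h(x) = 35 + 2*x² (h(x) = 2 + ((x² + x*x) + 33) = 2 + ((x² + x²) + 33) = 2 + (2*x² + 33) = 2 + (33 + 2*x²) = 35 + 2*x²)
1064 + 263*h(d(0, 2)) = 1064 + 263*(35 + 2*(0 + 2)²) = 1064 + 263*(35 + 2*2²) = 1064 + 263*(35 + 2*4) = 1064 + 263*(35 + 8) = 1064 + 263*43 = 1064 + 11309 = 12373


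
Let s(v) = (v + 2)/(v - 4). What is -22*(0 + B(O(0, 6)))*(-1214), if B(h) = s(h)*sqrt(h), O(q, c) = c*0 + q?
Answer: 0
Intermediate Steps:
s(v) = (2 + v)/(-4 + v)
O(q, c) = q (O(q, c) = 0 + q = q)
B(h) = sqrt(h)*(2 + h)/(-4 + h) (B(h) = ((2 + h)/(-4 + h))*sqrt(h) = sqrt(h)*(2 + h)/(-4 + h))
-22*(0 + B(O(0, 6)))*(-1214) = -22*(0 + sqrt(0)*(2 + 0)/(-4 + 0))*(-1214) = -22*(0 + 0*2/(-4))*(-1214) = -22*(0 + 0*(-1/4)*2)*(-1214) = -22*(0 + 0)*(-1214) = -22*0*(-1214) = 0*(-1214) = 0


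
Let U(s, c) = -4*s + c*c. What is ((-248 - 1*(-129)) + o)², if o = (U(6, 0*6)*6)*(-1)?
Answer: 625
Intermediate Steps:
U(s, c) = c² - 4*s (U(s, c) = -4*s + c² = c² - 4*s)
o = 144 (o = (((0*6)² - 4*6)*6)*(-1) = ((0² - 24)*6)*(-1) = ((0 - 24)*6)*(-1) = -24*6*(-1) = -144*(-1) = 144)
((-248 - 1*(-129)) + o)² = ((-248 - 1*(-129)) + 144)² = ((-248 + 129) + 144)² = (-119 + 144)² = 25² = 625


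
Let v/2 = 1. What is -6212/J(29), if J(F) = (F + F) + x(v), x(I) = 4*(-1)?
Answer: -3106/27 ≈ -115.04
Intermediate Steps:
v = 2 (v = 2*1 = 2)
x(I) = -4
J(F) = -4 + 2*F (J(F) = (F + F) - 4 = 2*F - 4 = -4 + 2*F)
-6212/J(29) = -6212/(-4 + 2*29) = -6212/(-4 + 58) = -6212/54 = -6212*1/54 = -3106/27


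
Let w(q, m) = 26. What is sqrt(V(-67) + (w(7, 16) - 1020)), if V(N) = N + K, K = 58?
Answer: I*sqrt(1003) ≈ 31.67*I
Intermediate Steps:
V(N) = 58 + N (V(N) = N + 58 = 58 + N)
sqrt(V(-67) + (w(7, 16) - 1020)) = sqrt((58 - 67) + (26 - 1020)) = sqrt(-9 - 994) = sqrt(-1003) = I*sqrt(1003)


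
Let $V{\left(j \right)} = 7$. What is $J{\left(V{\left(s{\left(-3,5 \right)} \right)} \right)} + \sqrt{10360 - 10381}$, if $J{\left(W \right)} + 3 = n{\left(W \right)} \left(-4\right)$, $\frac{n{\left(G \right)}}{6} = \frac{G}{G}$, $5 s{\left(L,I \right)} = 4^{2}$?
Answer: $-27 + i \sqrt{21} \approx -27.0 + 4.5826 i$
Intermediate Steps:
$s{\left(L,I \right)} = \frac{16}{5}$ ($s{\left(L,I \right)} = \frac{4^{2}}{5} = \frac{1}{5} \cdot 16 = \frac{16}{5}$)
$n{\left(G \right)} = 6$ ($n{\left(G \right)} = 6 \frac{G}{G} = 6 \cdot 1 = 6$)
$J{\left(W \right)} = -27$ ($J{\left(W \right)} = -3 + 6 \left(-4\right) = -3 - 24 = -27$)
$J{\left(V{\left(s{\left(-3,5 \right)} \right)} \right)} + \sqrt{10360 - 10381} = -27 + \sqrt{10360 - 10381} = -27 + \sqrt{-21} = -27 + i \sqrt{21}$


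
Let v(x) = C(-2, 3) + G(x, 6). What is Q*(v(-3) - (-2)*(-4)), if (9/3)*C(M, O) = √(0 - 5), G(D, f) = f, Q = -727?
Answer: 1454 - 727*I*√5/3 ≈ 1454.0 - 541.87*I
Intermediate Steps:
C(M, O) = I*√5/3 (C(M, O) = √(0 - 5)/3 = √(-5)/3 = (I*√5)/3 = I*√5/3)
v(x) = 6 + I*√5/3 (v(x) = I*√5/3 + 6 = 6 + I*√5/3)
Q*(v(-3) - (-2)*(-4)) = -727*((6 + I*√5/3) - (-2)*(-4)) = -727*((6 + I*√5/3) - 1*8) = -727*((6 + I*√5/3) - 8) = -727*(-2 + I*√5/3) = 1454 - 727*I*√5/3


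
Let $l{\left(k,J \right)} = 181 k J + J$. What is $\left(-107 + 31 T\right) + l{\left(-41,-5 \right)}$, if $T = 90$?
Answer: $39783$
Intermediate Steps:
$l{\left(k,J \right)} = J + 181 J k$ ($l{\left(k,J \right)} = 181 J k + J = J + 181 J k$)
$\left(-107 + 31 T\right) + l{\left(-41,-5 \right)} = \left(-107 + 31 \cdot 90\right) - 5 \left(1 + 181 \left(-41\right)\right) = \left(-107 + 2790\right) - 5 \left(1 - 7421\right) = 2683 - -37100 = 2683 + 37100 = 39783$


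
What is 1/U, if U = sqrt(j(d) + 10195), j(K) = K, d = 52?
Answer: sqrt(10247)/10247 ≈ 0.0098787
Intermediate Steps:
U = sqrt(10247) (U = sqrt(52 + 10195) = sqrt(10247) ≈ 101.23)
1/U = 1/(sqrt(10247)) = sqrt(10247)/10247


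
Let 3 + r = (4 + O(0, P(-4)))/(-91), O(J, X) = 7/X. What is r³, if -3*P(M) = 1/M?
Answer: -47045881/753571 ≈ -62.431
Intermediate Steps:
P(M) = -1/(3*M)
r = -361/91 (r = -3 + (4 + 7/((-⅓/(-4))))/(-91) = -3 + (4 + 7/((-⅓*(-¼))))*(-1/91) = -3 + (4 + 7/(1/12))*(-1/91) = -3 + (4 + 7*12)*(-1/91) = -3 + (4 + 84)*(-1/91) = -3 + 88*(-1/91) = -3 - 88/91 = -361/91 ≈ -3.9670)
r³ = (-361/91)³ = -47045881/753571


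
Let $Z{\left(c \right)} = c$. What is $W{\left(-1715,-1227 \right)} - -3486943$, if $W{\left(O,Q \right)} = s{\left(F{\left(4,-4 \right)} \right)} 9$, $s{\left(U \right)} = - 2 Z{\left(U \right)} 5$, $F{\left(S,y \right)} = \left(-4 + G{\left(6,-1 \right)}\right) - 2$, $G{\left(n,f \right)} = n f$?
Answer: $3488023$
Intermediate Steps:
$G{\left(n,f \right)} = f n$
$F{\left(S,y \right)} = -12$ ($F{\left(S,y \right)} = \left(-4 - 6\right) - 2 = -10 - 2 = -12$)
$s{\left(U \right)} = - 10 U$ ($s{\left(U \right)} = - 2 U 5 = - 10 U$)
$W{\left(O,Q \right)} = 1080$ ($W{\left(O,Q \right)} = \left(-10\right) \left(-12\right) 9 = 120 \cdot 9 = 1080$)
$W{\left(-1715,-1227 \right)} - -3486943 = 1080 - -3486943 = 1080 + 3486943 = 3488023$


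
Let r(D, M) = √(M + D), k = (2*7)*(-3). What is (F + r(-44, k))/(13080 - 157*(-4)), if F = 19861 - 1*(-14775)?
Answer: 8659/3427 + I*√86/13708 ≈ 2.5267 + 0.00067651*I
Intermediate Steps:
k = -42 (k = 14*(-3) = -42)
F = 34636 (F = 19861 + 14775 = 34636)
r(D, M) = √(D + M)
(F + r(-44, k))/(13080 - 157*(-4)) = (34636 + √(-44 - 42))/(13080 - 157*(-4)) = (34636 + √(-86))/(13080 + 628) = (34636 + I*√86)/13708 = (34636 + I*√86)*(1/13708) = 8659/3427 + I*√86/13708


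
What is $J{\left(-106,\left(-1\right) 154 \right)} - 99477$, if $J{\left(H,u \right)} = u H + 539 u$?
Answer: $-166159$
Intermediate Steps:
$J{\left(H,u \right)} = 539 u + H u$ ($J{\left(H,u \right)} = H u + 539 u = 539 u + H u$)
$J{\left(-106,\left(-1\right) 154 \right)} - 99477 = \left(-1\right) 154 \left(539 - 106\right) - 99477 = \left(-154\right) 433 - 99477 = -66682 - 99477 = -166159$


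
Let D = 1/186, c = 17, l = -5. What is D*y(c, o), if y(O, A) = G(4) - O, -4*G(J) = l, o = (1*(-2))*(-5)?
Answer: -21/248 ≈ -0.084677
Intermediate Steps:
o = 10 (o = -2*(-5) = 10)
G(J) = 5/4 (G(J) = -1/4*(-5) = 5/4)
D = 1/186 ≈ 0.0053763
y(O, A) = 5/4 - O
D*y(c, o) = (5/4 - 1*17)/186 = (5/4 - 17)/186 = (1/186)*(-63/4) = -21/248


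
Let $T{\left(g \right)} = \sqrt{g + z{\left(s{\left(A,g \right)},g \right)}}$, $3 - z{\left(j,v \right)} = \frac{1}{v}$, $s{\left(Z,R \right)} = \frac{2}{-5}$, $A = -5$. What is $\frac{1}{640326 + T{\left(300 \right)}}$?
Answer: $\frac{192097800}{123005215791901} - \frac{10 \sqrt{272697}}{123005215791901} \approx 1.5617 \cdot 10^{-6}$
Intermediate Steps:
$s{\left(Z,R \right)} = - \frac{2}{5}$ ($s{\left(Z,R \right)} = 2 \left(- \frac{1}{5}\right) = - \frac{2}{5}$)
$z{\left(j,v \right)} = 3 - \frac{1}{v}$
$T{\left(g \right)} = \sqrt{3 + g - \frac{1}{g}}$ ($T{\left(g \right)} = \sqrt{g + \left(3 - \frac{1}{g}\right)} = \sqrt{3 + g - \frac{1}{g}}$)
$\frac{1}{640326 + T{\left(300 \right)}} = \frac{1}{640326 + \sqrt{3 + 300 - \frac{1}{300}}} = \frac{1}{640326 + \sqrt{\frac{90899}{300}}} = \frac{1}{640326 + \frac{\sqrt{272697}}{30}}$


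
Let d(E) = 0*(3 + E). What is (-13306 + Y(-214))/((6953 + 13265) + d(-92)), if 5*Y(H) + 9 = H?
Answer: -66753/101090 ≈ -0.66033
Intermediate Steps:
Y(H) = -9/5 + H/5
d(E) = 0
(-13306 + Y(-214))/((6953 + 13265) + d(-92)) = (-13306 + (-9/5 + (1/5)*(-214)))/((6953 + 13265) + 0) = (-13306 + (-9/5 - 214/5))/(20218 + 0) = (-13306 - 223/5)/20218 = -66753/5*1/20218 = -66753/101090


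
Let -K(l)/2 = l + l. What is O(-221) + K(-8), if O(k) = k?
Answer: -189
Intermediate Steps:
K(l) = -4*l (K(l) = -2*(l + l) = -4*l)
O(-221) + K(-8) = -221 - 4*(-8) = -221 + 32 = -189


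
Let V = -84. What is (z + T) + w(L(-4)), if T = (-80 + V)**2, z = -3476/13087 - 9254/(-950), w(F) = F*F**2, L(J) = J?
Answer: 166855334849/6216325 ≈ 26841.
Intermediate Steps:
w(F) = F**3
z = 58902449/6216325 (z = -3476*1/13087 - 9254*(-1/950) = -3476/13087 + 4627/475 = 58902449/6216325 ≈ 9.4754)
T = 26896 (T = (-80 - 84)**2 = (-164)**2 = 26896)
(z + T) + w(L(-4)) = (58902449/6216325 + 26896) + (-4)**3 = 167253179649/6216325 - 64 = 166855334849/6216325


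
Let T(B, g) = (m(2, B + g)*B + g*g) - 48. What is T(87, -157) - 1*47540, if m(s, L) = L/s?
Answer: -25984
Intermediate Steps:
T(B, g) = -48 + g² + B*(B/2 + g/2) (T(B, g) = (((B + g)/2)*B + g*g) - 48 = (((B + g)*(½))*B + g²) - 48 = ((B/2 + g/2)*B + g²) - 48 = (B*(B/2 + g/2) + g²) - 48 = (g² + B*(B/2 + g/2)) - 48 = -48 + g² + B*(B/2 + g/2))
T(87, -157) - 1*47540 = (-48 + (-157)² + (½)*87*(87 - 157)) - 1*47540 = (-48 + 24649 + (½)*87*(-70)) - 47540 = (-48 + 24649 - 3045) - 47540 = 21556 - 47540 = -25984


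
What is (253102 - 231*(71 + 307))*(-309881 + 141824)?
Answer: -27861161688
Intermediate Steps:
(253102 - 231*(71 + 307))*(-309881 + 141824) = (253102 - 231*378)*(-168057) = (253102 - 87318)*(-168057) = 165784*(-168057) = -27861161688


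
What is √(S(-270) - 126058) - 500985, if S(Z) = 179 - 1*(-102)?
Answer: -500985 + I*√125777 ≈ -5.0099e+5 + 354.65*I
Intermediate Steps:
S(Z) = 281 (S(Z) = 179 + 102 = 281)
√(S(-270) - 126058) - 500985 = √(281 - 126058) - 500985 = √(-125777) - 500985 = I*√125777 - 500985 = -500985 + I*√125777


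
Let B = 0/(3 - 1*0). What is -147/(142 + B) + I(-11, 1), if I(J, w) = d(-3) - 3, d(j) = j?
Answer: -999/142 ≈ -7.0352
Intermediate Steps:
B = 0 (B = 0/(3 + 0) = 0/3 = 0*(⅓) = 0)
I(J, w) = -6 (I(J, w) = -3 - 3 = -6)
-147/(142 + B) + I(-11, 1) = -147/(142 + 0) - 6 = -147/142 - 6 = -999/142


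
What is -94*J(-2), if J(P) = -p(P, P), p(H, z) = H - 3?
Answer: -470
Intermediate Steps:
p(H, z) = -3 + H
J(P) = 3 - P (J(P) = -(-3 + P) = 3 - P)
-94*J(-2) = -94*(3 - 1*(-2)) = -94*(3 + 2) = -94*5 = -470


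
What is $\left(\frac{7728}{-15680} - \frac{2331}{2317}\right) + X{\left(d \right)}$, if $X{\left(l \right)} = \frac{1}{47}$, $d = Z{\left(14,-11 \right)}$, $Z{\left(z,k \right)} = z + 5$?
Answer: $- \frac{3218233}{2177980} \approx -1.4776$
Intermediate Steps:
$Z{\left(z,k \right)} = 5 + z$
$d = 19$ ($d = 5 + 14 = 19$)
$X{\left(l \right)} = \frac{1}{47}$
$\left(\frac{7728}{-15680} - \frac{2331}{2317}\right) + X{\left(d \right)} = \left(\frac{7728}{-15680} - \frac{2331}{2317}\right) + \frac{1}{47} = \left(7728 \left(- \frac{1}{15680}\right) - \frac{333}{331}\right) + \frac{1}{47} = \left(- \frac{69}{140} - \frac{333}{331}\right) + \frac{1}{47} = - \frac{69459}{46340} + \frac{1}{47} = - \frac{3218233}{2177980}$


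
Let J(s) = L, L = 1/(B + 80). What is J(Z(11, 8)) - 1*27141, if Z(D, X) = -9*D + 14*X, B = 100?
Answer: -4885379/180 ≈ -27141.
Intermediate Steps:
L = 1/180 (L = 1/(100 + 80) = 1/180 ≈ 0.0055556)
J(s) = 1/180
J(Z(11, 8)) - 1*27141 = 1/180 - 1*27141 = 1/180 - 27141 = -4885379/180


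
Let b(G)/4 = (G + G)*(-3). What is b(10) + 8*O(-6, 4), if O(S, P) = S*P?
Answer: -432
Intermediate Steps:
b(G) = -24*G (b(G) = 4*((G + G)*(-3)) = 4*((2*G)*(-3)) = 4*(-6*G) = -24*G)
O(S, P) = P*S
b(10) + 8*O(-6, 4) = -24*10 + 8*(4*(-6)) = -240 + 8*(-24) = -240 - 192 = -432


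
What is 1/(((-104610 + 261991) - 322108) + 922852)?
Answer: 1/758125 ≈ 1.3190e-6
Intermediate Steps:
1/(((-104610 + 261991) - 322108) + 922852) = 1/((157381 - 322108) + 922852) = 1/(-164727 + 922852) = 1/758125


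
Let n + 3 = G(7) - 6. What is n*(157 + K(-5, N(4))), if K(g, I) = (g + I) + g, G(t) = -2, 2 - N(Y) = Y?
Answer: -1595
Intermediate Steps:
N(Y) = 2 - Y
K(g, I) = I + 2*g (K(g, I) = (I + g) + g = I + 2*g)
n = -11 (n = -3 + (-2 - 6) = -3 - 8 = -11)
n*(157 + K(-5, N(4))) = -11*(157 + ((2 - 1*4) + 2*(-5))) = -11*(157 + ((2 - 4) - 10)) = -11*(157 + (-2 - 10)) = -11*(157 - 12) = -11*145 = -1595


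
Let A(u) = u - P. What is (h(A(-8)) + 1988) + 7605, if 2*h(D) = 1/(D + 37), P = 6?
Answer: 441279/46 ≈ 9593.0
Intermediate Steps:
A(u) = -6 + u (A(u) = u - 1*6 = u - 6 = -6 + u)
h(D) = 1/(2*(37 + D)) (h(D) = 1/(2*(D + 37)) = 1/(2*(37 + D)))
(h(A(-8)) + 1988) + 7605 = (1/(2*(37 + (-6 - 8))) + 1988) + 7605 = (1/(2*(37 - 14)) + 1988) + 7605 = ((1/2)/23 + 1988) + 7605 = ((1/2)*(1/23) + 1988) + 7605 = (1/46 + 1988) + 7605 = 91449/46 + 7605 = 441279/46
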